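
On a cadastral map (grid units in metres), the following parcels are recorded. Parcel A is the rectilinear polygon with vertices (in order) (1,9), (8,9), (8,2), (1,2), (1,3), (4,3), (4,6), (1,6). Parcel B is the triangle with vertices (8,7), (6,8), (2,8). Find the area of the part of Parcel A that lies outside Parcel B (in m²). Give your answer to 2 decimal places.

38.00

|Parcel A| = 40, |Parcel A∩Parcel B| = 2.
|Parcel A ∖ Parcel B| = |Parcel A| − |Parcel A∩Parcel B| = 40 − 2 = 38.00.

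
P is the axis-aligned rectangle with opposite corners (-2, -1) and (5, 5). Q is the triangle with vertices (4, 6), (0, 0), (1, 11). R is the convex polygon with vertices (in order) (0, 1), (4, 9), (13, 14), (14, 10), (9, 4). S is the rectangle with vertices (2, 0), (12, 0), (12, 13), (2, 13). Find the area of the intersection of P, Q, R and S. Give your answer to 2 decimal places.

1.33

The intersection is the polygon with vertices (3.333,5), (2,3), (2,5).
By the shoelace formula its area is 1.33.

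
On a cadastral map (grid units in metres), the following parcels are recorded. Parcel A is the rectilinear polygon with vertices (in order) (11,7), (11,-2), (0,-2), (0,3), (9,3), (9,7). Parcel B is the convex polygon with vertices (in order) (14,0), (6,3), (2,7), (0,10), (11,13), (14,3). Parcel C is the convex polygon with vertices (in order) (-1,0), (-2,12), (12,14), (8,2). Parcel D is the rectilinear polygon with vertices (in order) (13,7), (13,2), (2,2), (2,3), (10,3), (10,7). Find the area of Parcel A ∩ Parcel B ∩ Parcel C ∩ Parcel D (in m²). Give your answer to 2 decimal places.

0.91

The intersection is the polygon with vertices (8.333,3), (8.074,2.222), (6,3).
By the shoelace formula its area is 0.91.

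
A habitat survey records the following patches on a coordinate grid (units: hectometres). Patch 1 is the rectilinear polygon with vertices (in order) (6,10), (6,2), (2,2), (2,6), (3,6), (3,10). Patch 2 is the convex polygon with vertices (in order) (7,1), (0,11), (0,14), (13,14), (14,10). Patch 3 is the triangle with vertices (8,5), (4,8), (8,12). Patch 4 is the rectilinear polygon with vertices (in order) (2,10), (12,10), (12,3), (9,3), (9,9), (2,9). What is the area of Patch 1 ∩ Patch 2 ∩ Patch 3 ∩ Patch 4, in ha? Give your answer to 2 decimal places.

The intersection is the polygon with vertices (6,10), (6,9), (5,9).
By the shoelace formula its area is 0.50.

0.50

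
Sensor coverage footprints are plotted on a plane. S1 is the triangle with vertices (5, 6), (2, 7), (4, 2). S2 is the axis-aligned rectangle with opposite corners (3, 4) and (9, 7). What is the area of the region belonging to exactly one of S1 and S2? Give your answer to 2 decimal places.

|S1| = 6.5, |S2| = 18, |S1∩S2| = 4.1167.
|S1 △ S2| = |S1| + |S2| − 2·|S1∩S2| = 6.5 + 18 − 8.2333 = 16.27.

16.27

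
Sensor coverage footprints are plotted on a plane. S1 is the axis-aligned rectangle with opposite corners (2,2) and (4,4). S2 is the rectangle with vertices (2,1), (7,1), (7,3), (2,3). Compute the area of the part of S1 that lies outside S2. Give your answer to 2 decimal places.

2.00

|S1∩S2|: x∈[2,4], y∈[2,3] → 2·1 = 2.
|S1| = 4.
|S1 ∖ S2| = |S1| − |S1∩S2| = 4 − 2 = 2.00.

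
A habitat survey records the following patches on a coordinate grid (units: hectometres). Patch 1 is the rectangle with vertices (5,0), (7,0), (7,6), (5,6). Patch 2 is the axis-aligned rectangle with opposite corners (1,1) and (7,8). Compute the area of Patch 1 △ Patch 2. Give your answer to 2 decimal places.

|Patch 1∩Patch 2|: x∈[5,7], y∈[1,6] → 2·5 = 10.
|Patch 1 △ Patch 2| = |Patch 1| + |Patch 2| − 2·|Patch 1∩Patch 2| = 12 + 42 − 20 = 34.00.

34.00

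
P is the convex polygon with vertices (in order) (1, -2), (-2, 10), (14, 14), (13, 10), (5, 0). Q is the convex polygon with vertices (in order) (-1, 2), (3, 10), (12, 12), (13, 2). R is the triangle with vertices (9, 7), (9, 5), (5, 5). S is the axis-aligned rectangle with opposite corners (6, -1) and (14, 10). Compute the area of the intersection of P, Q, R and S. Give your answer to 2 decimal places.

The intersection is the polygon with vertices (6,5), (6,5.5), (9,7), (9,5).
By the shoelace formula its area is 3.75.

3.75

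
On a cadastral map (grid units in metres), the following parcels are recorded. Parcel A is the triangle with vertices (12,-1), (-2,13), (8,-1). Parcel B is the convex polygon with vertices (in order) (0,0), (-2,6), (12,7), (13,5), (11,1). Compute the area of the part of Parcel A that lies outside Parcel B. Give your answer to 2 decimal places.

|Parcel A| = 28, |Parcel A∩Parcel B| = 15.1507.
|Parcel A ∖ Parcel B| = |Parcel A| − |Parcel A∩Parcel B| = 28 − 15.1507 = 12.85.

12.85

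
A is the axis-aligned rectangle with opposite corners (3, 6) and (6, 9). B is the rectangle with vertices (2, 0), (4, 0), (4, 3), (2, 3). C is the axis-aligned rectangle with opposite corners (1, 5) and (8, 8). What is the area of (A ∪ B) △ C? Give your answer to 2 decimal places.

24.00

|A ∪ B| = 15.
|(A ∪ B) ∩ C| = 6.
|(A ∪ B) △ C| = 15 + 21 − 12 = 24.00.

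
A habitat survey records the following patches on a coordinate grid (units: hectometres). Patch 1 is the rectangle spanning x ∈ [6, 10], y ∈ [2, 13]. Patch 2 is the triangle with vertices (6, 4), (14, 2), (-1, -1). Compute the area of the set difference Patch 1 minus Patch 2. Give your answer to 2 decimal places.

38.00

|Patch 1| = 44, |Patch 1∩Patch 2| = 6.
|Patch 1 ∖ Patch 2| = |Patch 1| − |Patch 1∩Patch 2| = 44 − 6 = 38.00.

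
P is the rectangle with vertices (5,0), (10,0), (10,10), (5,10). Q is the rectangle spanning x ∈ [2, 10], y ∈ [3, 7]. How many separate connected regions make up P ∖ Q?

2

P ∖ Q splits into 2 disjoint pieces (area 15, area 15).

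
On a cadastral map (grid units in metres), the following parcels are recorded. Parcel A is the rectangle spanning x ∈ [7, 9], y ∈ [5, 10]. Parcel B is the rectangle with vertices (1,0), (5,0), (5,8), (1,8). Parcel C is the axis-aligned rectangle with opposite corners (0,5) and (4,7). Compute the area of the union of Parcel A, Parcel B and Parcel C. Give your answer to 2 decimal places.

By inclusion–exclusion:
Individual areas: |Parcel A| = 10, |Parcel B| = 32, |Parcel C| = 8.
|Parcel A∩Parcel B| = 0 (no overlap).
|Parcel A∩Parcel C| = 0 (no overlap).
|Parcel B∩Parcel C|: x∈[1,4], y∈[5,7] → 3·2 = 6.
|Parcel A∩Parcel B∩Parcel C| = 0.
|Parcel A ∪ Parcel B ∪ Parcel C| = 50 − 6 + 0 = 44.00.

44.00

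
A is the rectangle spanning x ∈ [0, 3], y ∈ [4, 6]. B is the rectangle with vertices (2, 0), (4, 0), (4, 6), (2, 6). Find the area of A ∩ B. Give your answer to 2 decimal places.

|A∩B|: x∈[2,3], y∈[4,6] → 1·2 = 2.

2.00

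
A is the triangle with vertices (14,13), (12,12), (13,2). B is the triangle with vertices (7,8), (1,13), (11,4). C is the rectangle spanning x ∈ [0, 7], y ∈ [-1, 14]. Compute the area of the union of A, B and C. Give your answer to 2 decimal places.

116.30

By inclusion–exclusion:
Individual areas: |A| = 10.5, |B| = 2, |C| = 105.
|A∩B| = 0.
|A∩C| = 0.
|B∩C| = 1.2.
|A∩B∩C| = 0.
|A ∪ B ∪ C| = 117.5 − 1.2 + 0 = 116.30.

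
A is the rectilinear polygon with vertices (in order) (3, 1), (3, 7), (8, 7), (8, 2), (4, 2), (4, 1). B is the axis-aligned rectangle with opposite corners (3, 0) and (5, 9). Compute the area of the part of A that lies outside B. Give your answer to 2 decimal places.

|A| = 26, |A∩B| = 11.
|A ∖ B| = |A| − |A∩B| = 26 − 11 = 15.00.

15.00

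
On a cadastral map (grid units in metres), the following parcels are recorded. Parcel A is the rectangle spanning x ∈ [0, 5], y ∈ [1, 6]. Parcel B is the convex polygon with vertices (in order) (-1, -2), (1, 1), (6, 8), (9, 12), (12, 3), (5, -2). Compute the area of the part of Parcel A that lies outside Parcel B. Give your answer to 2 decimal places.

13.93

|Parcel A| = 25, |Parcel A∩Parcel B| = 11.0714.
|Parcel A ∖ Parcel B| = |Parcel A| − |Parcel A∩Parcel B| = 25 − 11.0714 = 13.93.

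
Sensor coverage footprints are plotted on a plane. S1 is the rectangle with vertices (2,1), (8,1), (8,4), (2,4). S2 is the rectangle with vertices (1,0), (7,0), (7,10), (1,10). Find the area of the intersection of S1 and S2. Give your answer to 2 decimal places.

15.00

|S1∩S2|: x∈[2,7], y∈[1,4] → 5·3 = 15.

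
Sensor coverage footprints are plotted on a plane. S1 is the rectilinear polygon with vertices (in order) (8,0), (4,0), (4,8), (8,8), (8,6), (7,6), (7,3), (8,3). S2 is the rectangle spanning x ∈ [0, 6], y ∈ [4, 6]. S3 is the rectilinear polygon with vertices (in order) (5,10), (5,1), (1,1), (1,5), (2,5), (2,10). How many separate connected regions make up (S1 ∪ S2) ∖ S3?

(S1 ∪ S2) ∖ S3 splits into 2 disjoint pieces (area 22, area 3).

2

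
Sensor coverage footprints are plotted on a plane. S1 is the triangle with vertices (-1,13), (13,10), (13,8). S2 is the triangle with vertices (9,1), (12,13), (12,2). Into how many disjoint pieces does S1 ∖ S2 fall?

S1 ∖ S2 splits into 2 disjoint pieces (area 10.5185, area 1.9286).

2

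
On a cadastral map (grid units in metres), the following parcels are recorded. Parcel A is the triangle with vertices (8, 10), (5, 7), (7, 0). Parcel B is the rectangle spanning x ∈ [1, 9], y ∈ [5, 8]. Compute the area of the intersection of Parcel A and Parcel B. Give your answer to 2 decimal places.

The intersection is the polygon with vertices (5,7), (6,8), (7.8,8), (7.5,5), (5.571,5).
By the shoelace formula its area is 6.88.

6.88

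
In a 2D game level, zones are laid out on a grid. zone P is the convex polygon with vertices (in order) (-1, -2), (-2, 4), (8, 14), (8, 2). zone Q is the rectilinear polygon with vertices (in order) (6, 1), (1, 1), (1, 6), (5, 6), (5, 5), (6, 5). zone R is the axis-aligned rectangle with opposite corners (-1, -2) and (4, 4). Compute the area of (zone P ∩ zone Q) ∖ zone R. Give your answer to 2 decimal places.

|zone P ∩ zone Q| = 23.9861.
|(zone P ∩ zone Q) ∩ zone R| = 9.
|(zone P ∩ zone Q) ∖ zone R| = 23.9861 − 9 = 14.99.

14.99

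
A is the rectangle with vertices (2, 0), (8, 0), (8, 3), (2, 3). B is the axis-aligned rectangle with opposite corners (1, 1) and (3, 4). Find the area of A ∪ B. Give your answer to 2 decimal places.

22.00

By inclusion–exclusion:
Individual areas: |A| = 18, |B| = 6.
|A∩B|: x∈[2,3], y∈[1,3] → 1·2 = 2.
|A ∪ B| = 24 − 2 = 22.00.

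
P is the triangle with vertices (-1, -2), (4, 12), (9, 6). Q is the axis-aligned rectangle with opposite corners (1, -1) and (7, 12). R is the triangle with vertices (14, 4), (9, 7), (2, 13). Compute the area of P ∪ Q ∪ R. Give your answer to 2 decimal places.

89.24

By inclusion–exclusion:
Individual areas: |P| = 50, |Q| = 78, |R| = 4.5.
|P∩Q| = 42.
|P∩R| = 0.5008.
|Q∩R| = 1.256.
|P∩Q∩R| = 0.5008.
|P ∪ Q ∪ R| = 132.5 − 43.7568 + 0.5008 = 89.24.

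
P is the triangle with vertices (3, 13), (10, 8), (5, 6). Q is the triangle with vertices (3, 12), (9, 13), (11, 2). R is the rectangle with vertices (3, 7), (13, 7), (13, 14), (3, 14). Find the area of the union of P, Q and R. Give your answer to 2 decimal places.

79.08

By inclusion–exclusion:
Individual areas: |P| = 19.5, |Q| = 34, |R| = 70.
|P∩Q| = 12.6295.
|P∩R| = 18.1071.
|Q∩R| = 26.2727.
|P∩Q∩R| = 12.5916.
|P ∪ Q ∪ R| = 123.5 − 57.0094 + 12.5916 = 79.08.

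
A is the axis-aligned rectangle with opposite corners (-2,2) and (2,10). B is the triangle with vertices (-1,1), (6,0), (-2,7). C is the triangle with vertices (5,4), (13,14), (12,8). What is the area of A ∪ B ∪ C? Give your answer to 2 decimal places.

By inclusion–exclusion:
Individual areas: |A| = 32, |B| = 20.5, |C| = 19.
|A∩B| = 10.9167.
|A∩C| = 0.
|B∩C| = 0.
|A∩B∩C| = 0.
|A ∪ B ∪ C| = 71.5 − 10.9167 + 0 = 60.58.

60.58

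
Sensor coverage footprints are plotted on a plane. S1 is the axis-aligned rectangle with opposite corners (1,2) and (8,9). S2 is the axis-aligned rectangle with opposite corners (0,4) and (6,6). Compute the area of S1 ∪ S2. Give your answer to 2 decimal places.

By inclusion–exclusion:
Individual areas: |S1| = 49, |S2| = 12.
|S1∩S2|: x∈[1,6], y∈[4,6] → 5·2 = 10.
|S1 ∪ S2| = 61 − 10 = 51.00.

51.00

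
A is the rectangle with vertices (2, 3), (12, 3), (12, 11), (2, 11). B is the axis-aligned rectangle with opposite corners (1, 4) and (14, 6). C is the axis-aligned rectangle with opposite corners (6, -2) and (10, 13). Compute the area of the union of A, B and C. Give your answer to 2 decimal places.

114.00

By inclusion–exclusion:
Individual areas: |A| = 80, |B| = 26, |C| = 60.
|A∩B|: x∈[2,12], y∈[4,6] → 10·2 = 20.
|A∩C|: x∈[6,10], y∈[3,11] → 4·8 = 32.
|B∩C|: x∈[6,10], y∈[4,6] → 4·2 = 8.
|A∩B∩C| = 8.
|A ∪ B ∪ C| = 166 − 60 + 8 = 114.00.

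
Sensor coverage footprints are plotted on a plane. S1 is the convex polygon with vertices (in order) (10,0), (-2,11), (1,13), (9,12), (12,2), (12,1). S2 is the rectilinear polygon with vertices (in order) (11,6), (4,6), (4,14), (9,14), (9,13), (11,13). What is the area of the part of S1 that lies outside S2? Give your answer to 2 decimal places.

53.04

|S1| = 90, |S1∩S2| = 36.9625.
|S1 ∖ S2| = |S1| − |S1∩S2| = 90 − 36.9625 = 53.04.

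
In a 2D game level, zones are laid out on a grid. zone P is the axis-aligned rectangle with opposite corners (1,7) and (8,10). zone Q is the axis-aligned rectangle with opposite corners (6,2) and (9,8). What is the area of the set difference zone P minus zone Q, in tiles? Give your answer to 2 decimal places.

19.00

|zone P∩zone Q|: x∈[6,8], y∈[7,8] → 2·1 = 2.
|zone P| = 21.
|zone P ∖ zone Q| = |zone P| − |zone P∩zone Q| = 21 − 2 = 19.00.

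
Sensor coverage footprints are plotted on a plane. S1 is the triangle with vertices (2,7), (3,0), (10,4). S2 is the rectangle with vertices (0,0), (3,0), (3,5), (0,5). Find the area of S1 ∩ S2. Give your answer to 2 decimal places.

1.79

The intersection is the polygon with vertices (2.286,5), (3,5), (3,0).
By the shoelace formula its area is 1.79.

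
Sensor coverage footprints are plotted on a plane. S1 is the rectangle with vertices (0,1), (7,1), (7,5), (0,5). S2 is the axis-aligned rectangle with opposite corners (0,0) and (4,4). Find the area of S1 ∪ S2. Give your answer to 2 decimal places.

32.00

By inclusion–exclusion:
Individual areas: |S1| = 28, |S2| = 16.
|S1∩S2|: x∈[0,4], y∈[1,4] → 4·3 = 12.
|S1 ∪ S2| = 44 − 12 = 32.00.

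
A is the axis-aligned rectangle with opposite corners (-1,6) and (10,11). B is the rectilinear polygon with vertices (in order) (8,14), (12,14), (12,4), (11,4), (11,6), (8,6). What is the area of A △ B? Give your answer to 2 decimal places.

|A| = 55, |B| = 34, |A∩B| = 10.
|A △ B| = |A| + |B| − 2·|A∩B| = 55 + 34 − 20 = 69.00.

69.00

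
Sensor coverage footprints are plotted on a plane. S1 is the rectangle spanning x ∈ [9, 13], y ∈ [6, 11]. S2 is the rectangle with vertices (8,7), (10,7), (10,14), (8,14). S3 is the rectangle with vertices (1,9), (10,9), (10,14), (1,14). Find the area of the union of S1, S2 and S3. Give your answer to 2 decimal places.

65.00

By inclusion–exclusion:
Individual areas: |S1| = 20, |S2| = 14, |S3| = 45.
|S1∩S2|: x∈[9,10], y∈[7,11] → 1·4 = 4.
|S1∩S3|: x∈[9,10], y∈[9,11] → 1·2 = 2.
|S2∩S3|: x∈[8,10], y∈[9,14] → 2·5 = 10.
|S1∩S2∩S3| = 2.
|S1 ∪ S2 ∪ S3| = 79 − 16 + 2 = 65.00.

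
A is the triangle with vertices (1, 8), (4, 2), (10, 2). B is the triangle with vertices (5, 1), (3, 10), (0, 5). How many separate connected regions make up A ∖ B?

A ∖ B splits into 2 disjoint pieces (area 0.1385, area 10.6715).

2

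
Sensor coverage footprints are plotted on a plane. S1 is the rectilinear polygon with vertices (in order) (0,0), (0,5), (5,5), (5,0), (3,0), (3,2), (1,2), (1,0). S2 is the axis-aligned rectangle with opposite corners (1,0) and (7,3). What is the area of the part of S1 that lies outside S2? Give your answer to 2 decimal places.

13.00

|S1| = 21, |S1∩S2| = 8.
|S1 ∖ S2| = |S1| − |S1∩S2| = 21 − 8 = 13.00.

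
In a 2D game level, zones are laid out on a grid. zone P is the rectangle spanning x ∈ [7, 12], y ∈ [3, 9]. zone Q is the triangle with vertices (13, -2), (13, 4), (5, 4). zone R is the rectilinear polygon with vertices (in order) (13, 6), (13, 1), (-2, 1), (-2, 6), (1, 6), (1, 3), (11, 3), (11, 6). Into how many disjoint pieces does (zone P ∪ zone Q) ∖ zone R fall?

(zone P ∪ zone Q) ∖ zone R splits into 2 disjoint pieces (area 28.3333, area 6).

2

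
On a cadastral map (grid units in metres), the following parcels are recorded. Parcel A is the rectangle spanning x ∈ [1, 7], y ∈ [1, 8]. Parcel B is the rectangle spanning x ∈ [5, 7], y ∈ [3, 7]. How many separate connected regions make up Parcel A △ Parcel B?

1

Parcel A △ Parcel B is a single connected region.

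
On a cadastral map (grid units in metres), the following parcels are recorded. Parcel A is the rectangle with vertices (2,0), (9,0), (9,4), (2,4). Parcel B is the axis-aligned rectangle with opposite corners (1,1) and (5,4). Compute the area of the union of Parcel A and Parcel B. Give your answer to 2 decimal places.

31.00

By inclusion–exclusion:
Individual areas: |Parcel A| = 28, |Parcel B| = 12.
|Parcel A∩Parcel B|: x∈[2,5], y∈[1,4] → 3·3 = 9.
|Parcel A ∪ Parcel B| = 40 − 9 = 31.00.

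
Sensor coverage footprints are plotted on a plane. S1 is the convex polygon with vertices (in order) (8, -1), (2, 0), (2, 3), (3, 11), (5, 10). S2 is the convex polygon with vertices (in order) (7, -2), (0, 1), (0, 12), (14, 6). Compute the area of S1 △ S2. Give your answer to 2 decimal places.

71.96

|S1| = 44.5, |S2| = 115.5, |S1∩S2| = 44.0188.
|S1 △ S2| = |S1| + |S2| − 2·|S1∩S2| = 44.5 + 115.5 − 88.0376 = 71.96.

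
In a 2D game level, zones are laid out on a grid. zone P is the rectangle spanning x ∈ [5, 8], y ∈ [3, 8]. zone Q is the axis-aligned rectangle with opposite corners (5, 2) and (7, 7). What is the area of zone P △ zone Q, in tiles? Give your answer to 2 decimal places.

|zone P∩zone Q|: x∈[5,7], y∈[3,7] → 2·4 = 8.
|zone P △ zone Q| = |zone P| + |zone Q| − 2·|zone P∩zone Q| = 15 + 10 − 16 = 9.00.

9.00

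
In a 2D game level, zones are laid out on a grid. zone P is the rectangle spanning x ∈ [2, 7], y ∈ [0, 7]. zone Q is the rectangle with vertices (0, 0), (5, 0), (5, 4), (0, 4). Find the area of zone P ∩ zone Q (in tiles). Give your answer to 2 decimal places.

12.00

|zone P∩zone Q|: x∈[2,5], y∈[0,4] → 3·4 = 12.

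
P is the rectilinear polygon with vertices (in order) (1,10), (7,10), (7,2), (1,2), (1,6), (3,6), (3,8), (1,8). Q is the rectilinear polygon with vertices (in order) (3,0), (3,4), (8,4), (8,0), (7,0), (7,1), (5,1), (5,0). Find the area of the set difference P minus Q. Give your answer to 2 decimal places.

36.00

|P| = 44, |P∩Q| = 8.
|P ∖ Q| = |P| − |P∩Q| = 44 − 8 = 36.00.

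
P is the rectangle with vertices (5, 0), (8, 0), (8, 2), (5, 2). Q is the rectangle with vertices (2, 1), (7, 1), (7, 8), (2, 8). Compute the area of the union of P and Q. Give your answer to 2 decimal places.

39.00

By inclusion–exclusion:
Individual areas: |P| = 6, |Q| = 35.
|P∩Q|: x∈[5,7], y∈[1,2] → 2·1 = 2.
|P ∪ Q| = 41 − 2 = 39.00.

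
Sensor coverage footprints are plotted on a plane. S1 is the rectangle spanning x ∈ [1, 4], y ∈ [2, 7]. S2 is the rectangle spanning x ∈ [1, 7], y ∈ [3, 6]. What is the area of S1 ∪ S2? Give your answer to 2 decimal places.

24.00

By inclusion–exclusion:
Individual areas: |S1| = 15, |S2| = 18.
|S1∩S2|: x∈[1,4], y∈[3,6] → 3·3 = 9.
|S1 ∪ S2| = 33 − 9 = 24.00.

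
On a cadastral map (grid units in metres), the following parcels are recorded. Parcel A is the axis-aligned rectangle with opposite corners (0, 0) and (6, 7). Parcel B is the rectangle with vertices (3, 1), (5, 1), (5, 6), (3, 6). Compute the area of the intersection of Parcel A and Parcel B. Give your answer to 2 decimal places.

10.00

|Parcel A∩Parcel B|: x∈[3,5], y∈[1,6] → 2·5 = 10.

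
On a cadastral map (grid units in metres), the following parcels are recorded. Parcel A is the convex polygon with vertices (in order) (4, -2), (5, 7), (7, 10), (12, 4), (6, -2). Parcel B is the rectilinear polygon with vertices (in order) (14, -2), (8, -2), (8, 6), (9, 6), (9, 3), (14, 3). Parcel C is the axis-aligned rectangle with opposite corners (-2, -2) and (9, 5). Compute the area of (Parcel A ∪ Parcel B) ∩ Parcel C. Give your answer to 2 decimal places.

30.28

The region (Parcel A ∪ Parcel B) ∩ Parcel C is the polygon with vertices (8,-2), (8,0), (6,-2), (4,-2), (4.778,5), (9,5), (9,-2).
By the shoelace formula its area is 30.28.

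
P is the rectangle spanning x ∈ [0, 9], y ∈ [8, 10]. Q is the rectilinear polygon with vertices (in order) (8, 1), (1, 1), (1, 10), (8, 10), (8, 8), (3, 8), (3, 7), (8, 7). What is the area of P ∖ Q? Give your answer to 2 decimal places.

|P| = 18, |P∩Q| = 14.
|P ∖ Q| = |P| − |P∩Q| = 18 − 14 = 4.00.

4.00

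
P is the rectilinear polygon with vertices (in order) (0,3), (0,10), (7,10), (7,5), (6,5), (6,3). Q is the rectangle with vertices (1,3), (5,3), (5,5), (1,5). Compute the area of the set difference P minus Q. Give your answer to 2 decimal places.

39.00

|P| = 47, |P∩Q| = 8.
|P ∖ Q| = |P| − |P∩Q| = 47 − 8 = 39.00.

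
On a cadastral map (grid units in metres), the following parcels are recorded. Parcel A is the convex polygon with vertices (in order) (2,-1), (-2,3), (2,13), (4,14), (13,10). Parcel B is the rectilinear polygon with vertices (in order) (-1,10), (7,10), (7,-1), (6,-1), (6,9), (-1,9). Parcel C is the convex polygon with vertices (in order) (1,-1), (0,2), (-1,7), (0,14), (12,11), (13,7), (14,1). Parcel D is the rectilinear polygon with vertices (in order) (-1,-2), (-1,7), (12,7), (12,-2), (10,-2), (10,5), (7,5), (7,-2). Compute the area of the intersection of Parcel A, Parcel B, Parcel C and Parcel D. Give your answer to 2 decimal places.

The intersection is the polygon with vertices (7,5), (7,4), (6,3), (6,7), (7,7).
By the shoelace formula its area is 3.50.

3.50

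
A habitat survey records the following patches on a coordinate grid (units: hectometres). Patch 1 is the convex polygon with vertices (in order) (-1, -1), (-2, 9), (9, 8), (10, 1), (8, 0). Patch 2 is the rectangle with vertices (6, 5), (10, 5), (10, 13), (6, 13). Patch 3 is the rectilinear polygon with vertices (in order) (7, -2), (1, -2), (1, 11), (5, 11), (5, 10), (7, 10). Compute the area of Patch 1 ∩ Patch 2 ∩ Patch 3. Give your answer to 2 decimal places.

The intersection is the polygon with vertices (6,5), (6,8.273), (7,8.182), (7,5).
By the shoelace formula its area is 3.23.

3.23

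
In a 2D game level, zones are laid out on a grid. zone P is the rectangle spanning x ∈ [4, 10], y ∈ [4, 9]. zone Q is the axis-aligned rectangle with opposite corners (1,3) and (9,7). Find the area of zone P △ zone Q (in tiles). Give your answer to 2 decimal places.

32.00

|zone P∩zone Q|: x∈[4,9], y∈[4,7] → 5·3 = 15.
|zone P △ zone Q| = |zone P| + |zone Q| − 2·|zone P∩zone Q| = 30 + 32 − 30 = 32.00.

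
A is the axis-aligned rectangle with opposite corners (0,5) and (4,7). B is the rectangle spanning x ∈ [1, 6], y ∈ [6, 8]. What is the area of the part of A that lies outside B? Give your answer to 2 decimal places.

|A∩B|: x∈[1,4], y∈[6,7] → 3·1 = 3.
|A| = 8.
|A ∖ B| = |A| − |A∩B| = 8 − 3 = 5.00.

5.00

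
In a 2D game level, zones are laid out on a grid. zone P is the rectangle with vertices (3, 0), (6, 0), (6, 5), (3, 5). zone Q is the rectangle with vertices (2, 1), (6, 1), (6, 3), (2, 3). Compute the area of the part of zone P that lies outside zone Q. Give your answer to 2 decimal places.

9.00

|zone P∩zone Q|: x∈[3,6], y∈[1,3] → 3·2 = 6.
|zone P| = 15.
|zone P ∖ zone Q| = |zone P| − |zone P∩zone Q| = 15 − 6 = 9.00.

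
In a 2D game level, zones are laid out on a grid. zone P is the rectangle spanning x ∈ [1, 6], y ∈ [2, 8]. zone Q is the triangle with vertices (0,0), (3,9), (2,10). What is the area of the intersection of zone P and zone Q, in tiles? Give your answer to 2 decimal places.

3.27

The intersection is the polygon with vertices (2.667,8), (1,3), (1,5), (1.6,8).
By the shoelace formula its area is 3.27.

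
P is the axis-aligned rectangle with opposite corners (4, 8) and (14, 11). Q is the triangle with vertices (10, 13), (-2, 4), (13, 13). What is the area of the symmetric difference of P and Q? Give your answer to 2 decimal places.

32.83

|P| = 30, |Q| = 13.5, |P∩Q| = 5.3333.
|P △ Q| = |P| + |Q| − 2·|P∩Q| = 30 + 13.5 − 10.6667 = 32.83.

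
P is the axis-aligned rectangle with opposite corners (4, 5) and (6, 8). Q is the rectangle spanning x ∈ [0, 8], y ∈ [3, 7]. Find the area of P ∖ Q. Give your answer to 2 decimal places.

2.00

|P∩Q|: x∈[4,6], y∈[5,7] → 2·2 = 4.
|P| = 6.
|P ∖ Q| = |P| − |P∩Q| = 6 − 4 = 2.00.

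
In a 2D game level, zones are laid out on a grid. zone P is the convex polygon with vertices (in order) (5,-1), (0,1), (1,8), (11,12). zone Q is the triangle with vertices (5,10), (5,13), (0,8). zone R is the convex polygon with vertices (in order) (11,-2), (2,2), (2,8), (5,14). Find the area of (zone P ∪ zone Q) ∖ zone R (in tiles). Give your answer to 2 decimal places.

31.96

|zone P ∪ zone Q| = 79.
|(zone P ∪ zone Q) ∩ zone R| = 47.0374.
|(zone P ∪ zone Q) ∖ zone R| = 79 − 47.0374 = 31.96.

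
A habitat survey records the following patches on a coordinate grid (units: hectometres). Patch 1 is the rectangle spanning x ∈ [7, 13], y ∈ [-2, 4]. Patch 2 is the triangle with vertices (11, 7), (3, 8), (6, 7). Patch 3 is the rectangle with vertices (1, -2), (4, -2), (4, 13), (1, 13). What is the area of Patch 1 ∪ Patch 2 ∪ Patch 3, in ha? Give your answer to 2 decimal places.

By inclusion–exclusion:
Individual areas: |Patch 1| = 36, |Patch 2| = 2.5, |Patch 3| = 45.
|Patch 1∩Patch 2| = 0.
|Patch 1∩Patch 3| = 0 (no overlap).
|Patch 2∩Patch 3| = 0.1042.
|Patch 1∩Patch 2∩Patch 3| = 0.
|Patch 1 ∪ Patch 2 ∪ Patch 3| = 83.5 − 0.1042 + 0 = 83.40.

83.40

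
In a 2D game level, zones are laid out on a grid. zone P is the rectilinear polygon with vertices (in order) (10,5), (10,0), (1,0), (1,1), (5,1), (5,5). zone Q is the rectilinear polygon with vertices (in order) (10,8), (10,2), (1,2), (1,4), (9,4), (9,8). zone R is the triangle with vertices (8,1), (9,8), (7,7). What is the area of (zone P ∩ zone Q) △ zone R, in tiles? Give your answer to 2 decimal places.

15.02

|zone P ∩ zone Q| = 11.
|(zone P ∩ zone Q) ∩ zone R| = 1.2381.
|(zone P ∩ zone Q) △ zone R| = 11 + 6.5 − 2.4762 = 15.02.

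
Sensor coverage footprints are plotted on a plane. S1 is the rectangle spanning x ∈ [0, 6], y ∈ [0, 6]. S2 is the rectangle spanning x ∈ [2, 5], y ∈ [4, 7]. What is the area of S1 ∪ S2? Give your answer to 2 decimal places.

By inclusion–exclusion:
Individual areas: |S1| = 36, |S2| = 9.
|S1∩S2|: x∈[2,5], y∈[4,6] → 3·2 = 6.
|S1 ∪ S2| = 45 − 6 = 39.00.

39.00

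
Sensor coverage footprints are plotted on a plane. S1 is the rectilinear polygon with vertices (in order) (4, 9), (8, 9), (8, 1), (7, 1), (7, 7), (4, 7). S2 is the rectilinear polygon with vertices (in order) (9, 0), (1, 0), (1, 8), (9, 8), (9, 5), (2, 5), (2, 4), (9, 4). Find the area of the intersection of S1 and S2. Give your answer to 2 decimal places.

9.00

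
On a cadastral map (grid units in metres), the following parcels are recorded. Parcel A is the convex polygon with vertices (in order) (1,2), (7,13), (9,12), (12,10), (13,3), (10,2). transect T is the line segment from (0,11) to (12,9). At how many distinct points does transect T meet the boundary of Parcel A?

The segment meets the boundary at (5.417,10.097).

1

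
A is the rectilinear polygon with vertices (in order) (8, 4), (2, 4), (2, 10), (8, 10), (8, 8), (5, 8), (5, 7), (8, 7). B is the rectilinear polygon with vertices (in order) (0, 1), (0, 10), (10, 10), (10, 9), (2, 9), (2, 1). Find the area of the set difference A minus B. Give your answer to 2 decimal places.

|A| = 33, |A∩B| = 6.
|A ∖ B| = |A| − |A∩B| = 33 − 6 = 27.00.

27.00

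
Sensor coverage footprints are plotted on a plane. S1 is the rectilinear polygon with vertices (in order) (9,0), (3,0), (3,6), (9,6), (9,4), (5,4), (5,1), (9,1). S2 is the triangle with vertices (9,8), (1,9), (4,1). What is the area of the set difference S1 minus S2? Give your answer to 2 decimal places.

12.32

|S1| = 24, |S1∩S2| = 11.681.
|S1 ∖ S2| = |S1| − |S1∩S2| = 24 − 11.681 = 12.32.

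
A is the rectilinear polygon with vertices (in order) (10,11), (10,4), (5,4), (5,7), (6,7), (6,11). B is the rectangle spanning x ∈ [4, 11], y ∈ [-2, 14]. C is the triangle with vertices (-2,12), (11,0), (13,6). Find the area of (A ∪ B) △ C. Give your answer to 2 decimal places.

|A ∪ B| = 112.
|(A ∪ B) ∩ C| = 34.7846.
|(A ∪ B) △ C| = 112 + 51 − 69.5692 = 93.43.

93.43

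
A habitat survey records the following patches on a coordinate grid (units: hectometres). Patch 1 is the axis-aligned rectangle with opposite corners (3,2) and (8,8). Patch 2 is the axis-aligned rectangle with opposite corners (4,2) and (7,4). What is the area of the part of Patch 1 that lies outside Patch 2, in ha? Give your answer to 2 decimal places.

24.00

|Patch 1∩Patch 2|: x∈[4,7], y∈[2,4] → 3·2 = 6.
|Patch 1| = 30.
|Patch 1 ∖ Patch 2| = |Patch 1| − |Patch 1∩Patch 2| = 30 − 6 = 24.00.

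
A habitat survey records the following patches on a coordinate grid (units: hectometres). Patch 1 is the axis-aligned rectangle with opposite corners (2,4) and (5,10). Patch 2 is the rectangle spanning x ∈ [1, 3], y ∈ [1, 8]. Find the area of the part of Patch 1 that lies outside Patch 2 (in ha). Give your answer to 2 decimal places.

|Patch 1∩Patch 2|: x∈[2,3], y∈[4,8] → 1·4 = 4.
|Patch 1| = 18.
|Patch 1 ∖ Patch 2| = |Patch 1| − |Patch 1∩Patch 2| = 18 − 4 = 14.00.

14.00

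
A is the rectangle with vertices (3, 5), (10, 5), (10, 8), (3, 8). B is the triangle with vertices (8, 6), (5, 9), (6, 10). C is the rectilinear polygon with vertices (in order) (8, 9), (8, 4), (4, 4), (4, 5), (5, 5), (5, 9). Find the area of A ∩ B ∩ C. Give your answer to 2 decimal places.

The intersection is the polygon with vertices (8,6), (6,8), (7,8).
By the shoelace formula its area is 1.00.

1.00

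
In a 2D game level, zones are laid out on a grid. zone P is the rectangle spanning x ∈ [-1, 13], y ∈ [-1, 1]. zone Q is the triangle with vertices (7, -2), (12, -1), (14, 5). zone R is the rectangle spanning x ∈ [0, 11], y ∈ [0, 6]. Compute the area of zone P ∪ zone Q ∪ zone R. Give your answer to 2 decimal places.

By inclusion–exclusion:
Individual areas: |zone P| = 28, |zone Q| = 14, |zone R| = 66.
|zone P∩zone Q| = 6.6667.
|zone P∩zone R|: x∈[0,11], y∈[0,1] → 11·1 = 11.
|zone Q∩zone R| = 2.
|zone P∩zone Q∩zone R| = 1.5.
|zone P ∪ zone Q ∪ zone R| = 108 − 19.6667 + 1.5 = 89.83.

89.83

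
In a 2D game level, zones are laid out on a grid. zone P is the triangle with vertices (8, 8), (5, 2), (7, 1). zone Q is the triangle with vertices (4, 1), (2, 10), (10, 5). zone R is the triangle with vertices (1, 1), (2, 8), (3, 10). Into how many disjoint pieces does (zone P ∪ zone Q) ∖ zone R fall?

2

(zone P ∪ zone Q) ∖ zone R splits into 2 disjoint pieces (area 32.562, area 0.4542).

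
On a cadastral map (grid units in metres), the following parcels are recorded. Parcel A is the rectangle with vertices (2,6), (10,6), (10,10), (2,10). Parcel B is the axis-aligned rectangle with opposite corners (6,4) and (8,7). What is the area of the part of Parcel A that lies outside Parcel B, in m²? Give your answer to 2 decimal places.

|Parcel A∩Parcel B|: x∈[6,8], y∈[6,7] → 2·1 = 2.
|Parcel A| = 32.
|Parcel A ∖ Parcel B| = |Parcel A| − |Parcel A∩Parcel B| = 32 − 2 = 30.00.

30.00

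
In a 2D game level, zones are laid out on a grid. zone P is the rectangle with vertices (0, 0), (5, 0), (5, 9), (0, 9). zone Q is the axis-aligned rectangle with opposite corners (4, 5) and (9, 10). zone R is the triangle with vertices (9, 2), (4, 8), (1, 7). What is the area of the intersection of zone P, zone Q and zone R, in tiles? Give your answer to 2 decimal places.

2.39

The intersection is the polygon with vertices (5,5), (4.2,5), (4,5.125), (4,8), (5,6.8).
By the shoelace formula its area is 2.39.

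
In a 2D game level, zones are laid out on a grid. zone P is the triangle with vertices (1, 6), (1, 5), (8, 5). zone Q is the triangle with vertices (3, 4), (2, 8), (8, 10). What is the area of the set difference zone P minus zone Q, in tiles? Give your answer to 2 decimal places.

2.57

|zone P| = 3.5, |zone P∩zone Q| = 0.9335.
|zone P ∖ zone Q| = |zone P| − |zone P∩zone Q| = 3.5 − 0.9335 = 2.57.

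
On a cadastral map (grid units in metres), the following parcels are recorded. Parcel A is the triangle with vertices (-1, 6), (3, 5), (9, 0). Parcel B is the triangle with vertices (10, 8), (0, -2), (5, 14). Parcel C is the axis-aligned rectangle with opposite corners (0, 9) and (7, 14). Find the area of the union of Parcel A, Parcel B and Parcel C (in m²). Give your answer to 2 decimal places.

82.12

By inclusion–exclusion:
Individual areas: |Parcel A| = 7, |Parcel B| = 55, |Parcel C| = 35.
|Parcel A∩Parcel B| = 3.3767.
|Parcel A∩Parcel C| = 0.
|Parcel B∩Parcel C| = 11.5062.
|Parcel A∩Parcel B∩Parcel C| = 0.
|Parcel A ∪ Parcel B ∪ Parcel C| = 97 − 14.8829 + 0 = 82.12.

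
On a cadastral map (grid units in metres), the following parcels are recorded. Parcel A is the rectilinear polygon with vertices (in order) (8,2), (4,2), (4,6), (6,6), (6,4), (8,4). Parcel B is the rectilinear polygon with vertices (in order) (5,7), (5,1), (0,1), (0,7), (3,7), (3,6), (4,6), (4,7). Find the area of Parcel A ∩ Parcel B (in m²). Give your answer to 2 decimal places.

The intersection is the polygon with vertices (4,2), (4,6), (5,6), (5,2).
By the shoelace formula its area is 4.00.

4.00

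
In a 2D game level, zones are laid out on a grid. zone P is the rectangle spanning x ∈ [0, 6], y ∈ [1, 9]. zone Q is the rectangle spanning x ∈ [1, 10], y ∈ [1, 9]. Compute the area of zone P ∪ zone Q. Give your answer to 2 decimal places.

By inclusion–exclusion:
Individual areas: |zone P| = 48, |zone Q| = 72.
|zone P∩zone Q|: x∈[1,6], y∈[1,9] → 5·8 = 40.
|zone P ∪ zone Q| = 120 − 40 = 80.00.

80.00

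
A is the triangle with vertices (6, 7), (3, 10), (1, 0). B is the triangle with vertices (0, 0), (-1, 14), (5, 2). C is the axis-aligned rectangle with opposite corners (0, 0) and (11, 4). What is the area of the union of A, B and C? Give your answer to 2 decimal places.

By inclusion–exclusion:
Individual areas: |A| = 18, |B| = 36, |C| = 44.
|A∩B| = 7.5004.
|A∩C| = 4.1143.
|B∩C| = 14.
|A∩B∩C| = 4.0517.
|A ∪ B ∪ C| = 98 − 25.6147 + 4.0517 = 76.44.

76.44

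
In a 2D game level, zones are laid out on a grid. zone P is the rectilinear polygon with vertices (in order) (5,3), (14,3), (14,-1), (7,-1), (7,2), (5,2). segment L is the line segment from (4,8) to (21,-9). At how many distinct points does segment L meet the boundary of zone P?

2

The segment meets the boundary at (13,-1), (9,3).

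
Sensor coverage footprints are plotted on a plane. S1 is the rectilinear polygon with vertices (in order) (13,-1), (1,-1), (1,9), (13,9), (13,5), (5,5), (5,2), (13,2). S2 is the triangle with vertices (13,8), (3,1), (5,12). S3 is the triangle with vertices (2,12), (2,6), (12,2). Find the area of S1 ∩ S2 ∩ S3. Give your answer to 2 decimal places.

11.56

The intersection is the polygon with vertices (8.714,5), (5,5), (5,4.8), (3.78,5.288), (4.455,9), (5,9), (8.882,5.118).
By the shoelace formula its area is 11.56.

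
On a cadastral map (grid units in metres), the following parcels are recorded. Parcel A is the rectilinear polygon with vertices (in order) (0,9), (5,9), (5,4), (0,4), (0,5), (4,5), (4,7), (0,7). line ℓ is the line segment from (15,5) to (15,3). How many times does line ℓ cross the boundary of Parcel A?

0

The segment lies entirely outside Parcel A and never meets its boundary.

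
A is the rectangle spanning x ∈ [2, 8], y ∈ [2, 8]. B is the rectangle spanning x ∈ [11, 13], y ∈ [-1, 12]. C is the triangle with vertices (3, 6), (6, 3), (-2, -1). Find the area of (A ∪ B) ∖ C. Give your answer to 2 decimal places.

|A ∪ B| = 62.
|(A ∪ B) ∩ C| = 9.8.
|(A ∪ B) ∖ C| = 62 − 9.8 = 52.20.

52.20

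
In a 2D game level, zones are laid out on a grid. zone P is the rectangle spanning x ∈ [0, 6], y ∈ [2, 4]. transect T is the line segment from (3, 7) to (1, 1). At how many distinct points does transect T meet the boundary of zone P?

The segment meets the boundary at (1.333,2), (2,4).

2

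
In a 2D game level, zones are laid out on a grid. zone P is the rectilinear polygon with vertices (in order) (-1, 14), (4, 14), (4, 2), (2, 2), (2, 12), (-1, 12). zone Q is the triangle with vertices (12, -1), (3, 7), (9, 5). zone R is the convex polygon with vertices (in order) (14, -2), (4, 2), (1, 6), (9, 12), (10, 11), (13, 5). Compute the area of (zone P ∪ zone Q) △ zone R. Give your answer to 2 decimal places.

95.61

|zone P ∪ zone Q| = 44.7222.
|(zone P ∪ zone Q) ∩ zone R| = 23.0556.
|(zone P ∪ zone Q) △ zone R| = 44.7222 + 97 − 46.1111 = 95.61.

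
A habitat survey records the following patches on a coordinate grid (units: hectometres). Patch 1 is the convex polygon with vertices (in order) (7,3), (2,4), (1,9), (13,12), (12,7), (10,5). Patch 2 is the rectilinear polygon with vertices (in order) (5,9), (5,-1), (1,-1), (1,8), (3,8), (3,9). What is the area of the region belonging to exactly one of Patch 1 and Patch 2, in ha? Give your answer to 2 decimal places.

73.50

|Patch 1| = 68.5, |Patch 2| = 38, |Patch 1∩Patch 2| = 16.5.
|Patch 1 △ Patch 2| = |Patch 1| + |Patch 2| − 2·|Patch 1∩Patch 2| = 68.5 + 38 − 33 = 73.50.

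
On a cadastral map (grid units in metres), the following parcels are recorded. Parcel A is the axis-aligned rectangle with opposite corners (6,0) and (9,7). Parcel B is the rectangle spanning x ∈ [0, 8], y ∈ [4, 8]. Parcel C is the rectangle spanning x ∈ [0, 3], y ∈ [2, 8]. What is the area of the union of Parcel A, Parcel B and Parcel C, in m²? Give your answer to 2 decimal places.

By inclusion–exclusion:
Individual areas: |Parcel A| = 21, |Parcel B| = 32, |Parcel C| = 18.
|Parcel A∩Parcel B|: x∈[6,8], y∈[4,7] → 2·3 = 6.
|Parcel A∩Parcel C| = 0 (no overlap).
|Parcel B∩Parcel C|: x∈[0,3], y∈[4,8] → 3·4 = 12.
|Parcel A∩Parcel B∩Parcel C| = 0.
|Parcel A ∪ Parcel B ∪ Parcel C| = 71 − 18 + 0 = 53.00.

53.00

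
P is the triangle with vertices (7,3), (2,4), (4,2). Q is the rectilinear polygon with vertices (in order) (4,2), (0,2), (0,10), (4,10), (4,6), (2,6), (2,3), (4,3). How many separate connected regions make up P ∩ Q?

P ∩ Q is a single connected region.

1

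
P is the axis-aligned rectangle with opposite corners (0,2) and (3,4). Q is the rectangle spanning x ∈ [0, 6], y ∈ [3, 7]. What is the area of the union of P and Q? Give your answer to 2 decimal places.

27.00

By inclusion–exclusion:
Individual areas: |P| = 6, |Q| = 24.
|P∩Q|: x∈[0,3], y∈[3,4] → 3·1 = 3.
|P ∪ Q| = 30 − 3 = 27.00.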